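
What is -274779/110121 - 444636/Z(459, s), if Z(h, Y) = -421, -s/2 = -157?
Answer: 16282692999/15453647 ≈ 1053.6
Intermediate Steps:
s = 314 (s = -2*(-157) = 314)
-274779/110121 - 444636/Z(459, s) = -274779/110121 - 444636/(-421) = -274779*1/110121 - 444636*(-1/421) = -91593/36707 + 444636/421 = 16282692999/15453647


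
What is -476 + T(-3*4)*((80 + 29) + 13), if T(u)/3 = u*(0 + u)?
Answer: 52228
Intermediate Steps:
T(u) = 3*u² (T(u) = 3*(u*(0 + u)) = 3*(u*u) = 3*u²)
-476 + T(-3*4)*((80 + 29) + 13) = -476 + (3*(-3*4)²)*((80 + 29) + 13) = -476 + (3*(-12)²)*(109 + 13) = -476 + (3*144)*122 = -476 + 432*122 = -476 + 52704 = 52228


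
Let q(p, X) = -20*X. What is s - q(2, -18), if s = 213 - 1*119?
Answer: -266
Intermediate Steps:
s = 94 (s = 213 - 119 = 94)
s - q(2, -18) = 94 - (-20)*(-18) = 94 - 1*360 = 94 - 360 = -266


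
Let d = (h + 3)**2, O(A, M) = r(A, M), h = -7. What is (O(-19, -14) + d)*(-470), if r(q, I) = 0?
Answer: -7520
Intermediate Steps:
O(A, M) = 0
d = 16 (d = (-7 + 3)**2 = (-4)**2 = 16)
(O(-19, -14) + d)*(-470) = (0 + 16)*(-470) = 16*(-470) = -7520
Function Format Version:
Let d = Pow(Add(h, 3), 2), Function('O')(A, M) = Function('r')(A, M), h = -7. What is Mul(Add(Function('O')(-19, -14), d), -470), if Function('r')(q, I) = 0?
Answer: -7520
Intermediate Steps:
Function('O')(A, M) = 0
d = 16 (d = Pow(Add(-7, 3), 2) = Pow(-4, 2) = 16)
Mul(Add(Function('O')(-19, -14), d), -470) = Mul(Add(0, 16), -470) = Mul(16, -470) = -7520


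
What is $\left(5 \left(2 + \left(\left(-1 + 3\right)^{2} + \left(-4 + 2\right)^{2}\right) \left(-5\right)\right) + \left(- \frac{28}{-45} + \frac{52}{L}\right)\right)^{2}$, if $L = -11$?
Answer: $\frac{9231750724}{245025} \approx 37677.0$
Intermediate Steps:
$\left(5 \left(2 + \left(\left(-1 + 3\right)^{2} + \left(-4 + 2\right)^{2}\right) \left(-5\right)\right) + \left(- \frac{28}{-45} + \frac{52}{L}\right)\right)^{2} = \left(5 \left(2 + \left(\left(-1 + 3\right)^{2} + \left(-4 + 2\right)^{2}\right) \left(-5\right)\right) + \left(- \frac{28}{-45} + \frac{52}{-11}\right)\right)^{2} = \left(5 \left(2 + \left(2^{2} + \left(-2\right)^{2}\right) \left(-5\right)\right) + \left(\left(-28\right) \left(- \frac{1}{45}\right) + 52 \left(- \frac{1}{11}\right)\right)\right)^{2} = \left(5 \left(2 + \left(4 + 4\right) \left(-5\right)\right) + \left(\frac{28}{45} - \frac{52}{11}\right)\right)^{2} = \left(5 \left(2 + 8 \left(-5\right)\right) - \frac{2032}{495}\right)^{2} = \left(5 \left(2 - 40\right) - \frac{2032}{495}\right)^{2} = \left(5 \left(-38\right) - \frac{2032}{495}\right)^{2} = \left(-190 - \frac{2032}{495}\right)^{2} = \left(- \frac{96082}{495}\right)^{2} = \frac{9231750724}{245025}$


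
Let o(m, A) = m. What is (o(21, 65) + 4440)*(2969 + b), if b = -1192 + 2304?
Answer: 18205341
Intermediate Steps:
b = 1112
(o(21, 65) + 4440)*(2969 + b) = (21 + 4440)*(2969 + 1112) = 4461*4081 = 18205341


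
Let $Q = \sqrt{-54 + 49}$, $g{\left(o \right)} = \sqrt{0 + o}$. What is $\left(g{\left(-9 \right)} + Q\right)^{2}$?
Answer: $- \left(3 + \sqrt{5}\right)^{2} \approx -27.416$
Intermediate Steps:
$g{\left(o \right)} = \sqrt{o}$
$Q = i \sqrt{5}$ ($Q = \sqrt{-5} = i \sqrt{5} \approx 2.2361 i$)
$\left(g{\left(-9 \right)} + Q\right)^{2} = \left(\sqrt{-9} + i \sqrt{5}\right)^{2} = \left(3 i + i \sqrt{5}\right)^{2}$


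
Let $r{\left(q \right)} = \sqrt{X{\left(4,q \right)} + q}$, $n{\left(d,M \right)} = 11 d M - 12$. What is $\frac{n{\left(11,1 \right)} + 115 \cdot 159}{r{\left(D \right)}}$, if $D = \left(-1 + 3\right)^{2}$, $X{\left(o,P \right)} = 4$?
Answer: $\frac{9197 \sqrt{2}}{2} \approx 6503.3$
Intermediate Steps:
$n{\left(d,M \right)} = -12 + 11 M d$ ($n{\left(d,M \right)} = 11 M d - 12 = -12 + 11 M d$)
$D = 4$ ($D = 2^{2} = 4$)
$r{\left(q \right)} = \sqrt{4 + q}$
$\frac{n{\left(11,1 \right)} + 115 \cdot 159}{r{\left(D \right)}} = \frac{\left(-12 + 11 \cdot 1 \cdot 11\right) + 115 \cdot 159}{\sqrt{4 + 4}} = \frac{\left(-12 + 121\right) + 18285}{\sqrt{8}} = \frac{109 + 18285}{2 \sqrt{2}} = 18394 \frac{\sqrt{2}}{4} = \frac{9197 \sqrt{2}}{2}$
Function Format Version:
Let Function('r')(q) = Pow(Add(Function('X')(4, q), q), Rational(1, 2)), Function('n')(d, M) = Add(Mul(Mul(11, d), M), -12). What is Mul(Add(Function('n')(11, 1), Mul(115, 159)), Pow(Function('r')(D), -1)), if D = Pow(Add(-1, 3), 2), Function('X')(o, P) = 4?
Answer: Mul(Rational(9197, 2), Pow(2, Rational(1, 2))) ≈ 6503.3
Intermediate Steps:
Function('n')(d, M) = Add(-12, Mul(11, M, d)) (Function('n')(d, M) = Add(Mul(11, M, d), -12) = Add(-12, Mul(11, M, d)))
D = 4 (D = Pow(2, 2) = 4)
Function('r')(q) = Pow(Add(4, q), Rational(1, 2))
Mul(Add(Function('n')(11, 1), Mul(115, 159)), Pow(Function('r')(D), -1)) = Mul(Add(Add(-12, Mul(11, 1, 11)), Mul(115, 159)), Pow(Pow(Add(4, 4), Rational(1, 2)), -1)) = Mul(Add(Add(-12, 121), 18285), Pow(Pow(8, Rational(1, 2)), -1)) = Mul(Add(109, 18285), Pow(Mul(2, Pow(2, Rational(1, 2))), -1)) = Mul(18394, Mul(Rational(1, 4), Pow(2, Rational(1, 2)))) = Mul(Rational(9197, 2), Pow(2, Rational(1, 2)))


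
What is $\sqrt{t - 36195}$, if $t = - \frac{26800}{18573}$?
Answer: $\frac{i \sqrt{12486192084555}}{18573} \approx 190.25 i$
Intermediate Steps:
$t = - \frac{26800}{18573}$ ($t = \left(-26800\right) \frac{1}{18573} = - \frac{26800}{18573} \approx -1.443$)
$\sqrt{t - 36195} = \sqrt{- \frac{26800}{18573} - 36195} = \sqrt{- \frac{672276535}{18573}} = \frac{i \sqrt{12486192084555}}{18573}$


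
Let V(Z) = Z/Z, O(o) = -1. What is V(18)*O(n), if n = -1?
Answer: -1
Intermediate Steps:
V(Z) = 1
V(18)*O(n) = 1*(-1) = -1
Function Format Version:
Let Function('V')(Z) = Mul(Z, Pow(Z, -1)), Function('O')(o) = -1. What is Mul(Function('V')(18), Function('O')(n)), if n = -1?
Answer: -1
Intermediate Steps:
Function('V')(Z) = 1
Mul(Function('V')(18), Function('O')(n)) = Mul(1, -1) = -1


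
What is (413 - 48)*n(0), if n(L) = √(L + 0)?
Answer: 0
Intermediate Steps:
n(L) = √L
(413 - 48)*n(0) = (413 - 48)*√0 = 365*0 = 0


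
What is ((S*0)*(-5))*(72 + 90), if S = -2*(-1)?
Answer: 0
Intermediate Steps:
S = 2
((S*0)*(-5))*(72 + 90) = ((2*0)*(-5))*(72 + 90) = (0*(-5))*162 = 0*162 = 0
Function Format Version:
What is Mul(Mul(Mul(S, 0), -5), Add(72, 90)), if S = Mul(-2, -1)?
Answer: 0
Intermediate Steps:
S = 2
Mul(Mul(Mul(S, 0), -5), Add(72, 90)) = Mul(Mul(Mul(2, 0), -5), Add(72, 90)) = Mul(Mul(0, -5), 162) = Mul(0, 162) = 0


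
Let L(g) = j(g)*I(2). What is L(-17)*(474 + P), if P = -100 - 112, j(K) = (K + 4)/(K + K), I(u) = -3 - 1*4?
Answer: -11921/17 ≈ -701.24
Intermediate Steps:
I(u) = -7 (I(u) = -3 - 4 = -7)
j(K) = (4 + K)/(2*K) (j(K) = (4 + K)/((2*K)) = (4 + K)*(1/(2*K)) = (4 + K)/(2*K))
L(g) = -7*(4 + g)/(2*g) (L(g) = ((4 + g)/(2*g))*(-7) = -7*(4 + g)/(2*g))
P = -212
L(-17)*(474 + P) = (-7/2 - 14/(-17))*(474 - 212) = (-7/2 - 14*(-1/17))*262 = (-7/2 + 14/17)*262 = -91/34*262 = -11921/17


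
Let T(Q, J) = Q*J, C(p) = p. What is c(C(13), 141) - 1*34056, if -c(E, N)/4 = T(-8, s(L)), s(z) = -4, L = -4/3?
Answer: -34184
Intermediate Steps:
L = -4/3 (L = -4*⅓ = -4/3 ≈ -1.3333)
T(Q, J) = J*Q
c(E, N) = -128 (c(E, N) = -(-16)*(-8) = -4*32 = -128)
c(C(13), 141) - 1*34056 = -128 - 1*34056 = -128 - 34056 = -34184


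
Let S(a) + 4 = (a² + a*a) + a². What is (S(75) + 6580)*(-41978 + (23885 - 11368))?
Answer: -690889911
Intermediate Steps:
S(a) = -4 + 3*a² (S(a) = -4 + ((a² + a*a) + a²) = -4 + ((a² + a²) + a²) = -4 + (2*a² + a²) = -4 + 3*a²)
(S(75) + 6580)*(-41978 + (23885 - 11368)) = ((-4 + 3*75²) + 6580)*(-41978 + (23885 - 11368)) = ((-4 + 3*5625) + 6580)*(-41978 + 12517) = ((-4 + 16875) + 6580)*(-29461) = (16871 + 6580)*(-29461) = 23451*(-29461) = -690889911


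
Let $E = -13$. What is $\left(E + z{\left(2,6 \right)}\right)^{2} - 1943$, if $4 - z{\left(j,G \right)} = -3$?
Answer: $-1907$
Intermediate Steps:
$z{\left(j,G \right)} = 7$ ($z{\left(j,G \right)} = 4 - -3 = 4 + 3 = 7$)
$\left(E + z{\left(2,6 \right)}\right)^{2} - 1943 = \left(-13 + 7\right)^{2} - 1943 = \left(-6\right)^{2} - 1943 = 36 - 1943 = -1907$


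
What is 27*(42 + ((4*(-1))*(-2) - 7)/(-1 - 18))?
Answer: 21519/19 ≈ 1132.6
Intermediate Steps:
27*(42 + ((4*(-1))*(-2) - 7)/(-1 - 18)) = 27*(42 + (-4*(-2) - 7)/(-19)) = 27*(42 + (8 - 7)*(-1/19)) = 27*(42 + 1*(-1/19)) = 27*(42 - 1/19) = 27*(797/19) = 21519/19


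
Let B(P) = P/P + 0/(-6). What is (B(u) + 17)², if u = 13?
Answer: 324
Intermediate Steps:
B(P) = 1 (B(P) = 1 + 0*(-⅙) = 1 + 0 = 1)
(B(u) + 17)² = (1 + 17)² = 18² = 324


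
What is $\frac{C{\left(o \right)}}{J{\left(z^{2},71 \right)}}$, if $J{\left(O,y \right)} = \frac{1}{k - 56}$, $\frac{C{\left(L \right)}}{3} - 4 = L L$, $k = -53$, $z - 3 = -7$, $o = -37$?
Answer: $-448971$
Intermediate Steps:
$z = -4$ ($z = 3 - 7 = -4$)
$C{\left(L \right)} = 12 + 3 L^{2}$ ($C{\left(L \right)} = 12 + 3 L L = 12 + 3 L^{2}$)
$J{\left(O,y \right)} = - \frac{1}{109}$ ($J{\left(O,y \right)} = \frac{1}{-53 - 56} = \frac{1}{-109} = - \frac{1}{109}$)
$\frac{C{\left(o \right)}}{J{\left(z^{2},71 \right)}} = \frac{12 + 3 \left(-37\right)^{2}}{- \frac{1}{109}} = \left(12 + 3 \cdot 1369\right) \left(-109\right) = \left(12 + 4107\right) \left(-109\right) = 4119 \left(-109\right) = -448971$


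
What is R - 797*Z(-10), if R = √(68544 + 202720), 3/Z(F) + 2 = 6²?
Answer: -2391/34 + 28*√346 ≈ 450.51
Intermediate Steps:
Z(F) = 3/34 (Z(F) = 3/(-2 + 6²) = 3/(-2 + 36) = 3/34)
R = 28*√346 (R = √271264 = 28*√346 ≈ 520.83)
R - 797*Z(-10) = 28*√346 - 797*3/34 = 28*√346 - 1*2391/34 = 28*√346 - 2391/34 = -2391/34 + 28*√346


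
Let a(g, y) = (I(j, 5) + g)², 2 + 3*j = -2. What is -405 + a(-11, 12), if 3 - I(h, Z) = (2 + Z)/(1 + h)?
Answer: -236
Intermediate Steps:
j = -4/3 (j = -⅔ + (⅓)*(-2) = -⅔ - ⅔ = -4/3 ≈ -1.3333)
I(h, Z) = 3 - (2 + Z)/(1 + h)
a(g, y) = (24 + g)² (a(g, y) = ((1 - 1*5 + 3*(-4/3))/(1 - 4/3) + g)² = ((1 - 5 - 4)/(-⅓) + g)² = (-3*(-8) + g)² = (24 + g)²)
-405 + a(-11, 12) = -405 + (24 - 11)² = -405 + 13² = -405 + 169 = -236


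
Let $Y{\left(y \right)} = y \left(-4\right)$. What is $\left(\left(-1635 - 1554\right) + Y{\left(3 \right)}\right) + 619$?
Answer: $-2582$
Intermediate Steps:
$Y{\left(y \right)} = - 4 y$
$\left(\left(-1635 - 1554\right) + Y{\left(3 \right)}\right) + 619 = \left(\left(-1635 - 1554\right) - 12\right) + 619 = \left(-3189 - 12\right) + 619 = -3201 + 619 = -2582$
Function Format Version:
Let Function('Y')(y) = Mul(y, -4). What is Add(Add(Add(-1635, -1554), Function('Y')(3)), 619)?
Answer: -2582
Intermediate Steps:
Function('Y')(y) = Mul(-4, y)
Add(Add(Add(-1635, -1554), Function('Y')(3)), 619) = Add(Add(Add(-1635, -1554), Mul(-4, 3)), 619) = Add(Add(-3189, -12), 619) = Add(-3201, 619) = -2582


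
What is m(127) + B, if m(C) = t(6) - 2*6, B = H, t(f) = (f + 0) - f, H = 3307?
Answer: 3295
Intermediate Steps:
t(f) = 0 (t(f) = f - f = 0)
B = 3307
m(C) = -12 (m(C) = 0 - 2*6 = 0 - 12 = -12)
m(127) + B = -12 + 3307 = 3295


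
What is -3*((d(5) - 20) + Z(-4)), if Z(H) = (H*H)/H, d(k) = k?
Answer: 57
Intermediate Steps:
Z(H) = H (Z(H) = H²/H = H)
-3*((d(5) - 20) + Z(-4)) = -3*((5 - 20) - 4) = -3*(-15 - 4) = -3*(-19) = 57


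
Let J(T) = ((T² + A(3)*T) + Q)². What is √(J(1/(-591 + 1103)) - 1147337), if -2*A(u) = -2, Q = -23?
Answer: I*√78808051862469631/262144 ≈ 1070.9*I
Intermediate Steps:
A(u) = 1 (A(u) = -½*(-2) = 1)
J(T) = (-23 + T + T²)² (J(T) = ((T² + 1*T) - 23)² = ((T² + T) - 23)² = ((T + T²) - 23)² = (-23 + T + T²)²)
√(J(1/(-591 + 1103)) - 1147337) = √((-23 + 1/(-591 + 1103) + (1/(-591 + 1103))²)² - 1147337) = √((-23 + 1/512 + (1/512)²)² - 1147337) = √((-23 + 1/512 + 1/262144)² - 1147337) = √((-6028799/262144)² - 1147337) = √(36346417382401/68719476736 - 1147337) = √(-78808051862469631/68719476736) = I*√78808051862469631/262144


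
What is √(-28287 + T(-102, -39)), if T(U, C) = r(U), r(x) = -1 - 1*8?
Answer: 6*I*√786 ≈ 168.21*I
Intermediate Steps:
r(x) = -9 (r(x) = -1 - 8 = -9)
T(U, C) = -9
√(-28287 + T(-102, -39)) = √(-28287 - 9) = √(-28296) = 6*I*√786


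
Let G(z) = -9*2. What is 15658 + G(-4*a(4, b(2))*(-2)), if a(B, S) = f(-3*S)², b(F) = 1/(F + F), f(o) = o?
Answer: 15640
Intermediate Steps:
b(F) = 1/(2*F)
a(B, S) = 9*S² (a(B, S) = (-3*S)² = 9*S²)
G(z) = -18
15658 + G(-4*a(4, b(2))*(-2)) = 15658 - 18 = 15640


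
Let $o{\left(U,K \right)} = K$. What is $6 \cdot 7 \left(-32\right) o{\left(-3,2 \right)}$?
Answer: $-2688$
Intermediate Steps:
$6 \cdot 7 \left(-32\right) o{\left(-3,2 \right)} = 6 \cdot 7 \left(-32\right) 2 = 42 \left(-32\right) 2 = \left(-1344\right) 2 = -2688$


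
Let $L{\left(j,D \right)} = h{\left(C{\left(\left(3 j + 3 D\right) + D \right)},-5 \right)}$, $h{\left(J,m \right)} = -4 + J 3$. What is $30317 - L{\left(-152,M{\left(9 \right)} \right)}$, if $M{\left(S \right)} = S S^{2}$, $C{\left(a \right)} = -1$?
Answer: $30324$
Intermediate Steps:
$h{\left(J,m \right)} = -4 + 3 J$
$M{\left(S \right)} = S^{3}$
$L{\left(j,D \right)} = -7$ ($L{\left(j,D \right)} = -4 + 3 \left(-1\right) = -4 - 3 = -7$)
$30317 - L{\left(-152,M{\left(9 \right)} \right)} = 30317 - -7 = 30317 + 7 = 30324$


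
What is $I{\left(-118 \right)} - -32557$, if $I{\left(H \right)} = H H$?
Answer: $46481$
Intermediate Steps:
$I{\left(H \right)} = H^{2}$
$I{\left(-118 \right)} - -32557 = \left(-118\right)^{2} - -32557 = 13924 + 32557 = 46481$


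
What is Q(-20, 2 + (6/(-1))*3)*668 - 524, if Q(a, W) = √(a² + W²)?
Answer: -524 + 2672*√41 ≈ 16585.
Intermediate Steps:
Q(a, W) = √(W² + a²)
Q(-20, 2 + (6/(-1))*3)*668 - 524 = √((2 + (6/(-1))*3)² + (-20)²)*668 - 524 = √((2 + (6*(-1))*3)² + 400)*668 - 524 = √((2 - 6*3)² + 400)*668 - 524 = √((2 - 18)² + 400)*668 - 524 = √((-16)² + 400)*668 - 524 = √(256 + 400)*668 - 524 = √656*668 - 524 = (4*√41)*668 - 524 = 2672*√41 - 524 = -524 + 2672*√41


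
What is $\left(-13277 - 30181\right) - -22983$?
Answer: $-20475$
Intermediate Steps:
$\left(-13277 - 30181\right) - -22983 = -43458 + 22983 = -20475$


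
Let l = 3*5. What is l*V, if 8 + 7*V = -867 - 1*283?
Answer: -17370/7 ≈ -2481.4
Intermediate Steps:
V = -1158/7 (V = -8/7 + (-867 - 1*283)/7 = -8/7 + (-867 - 283)/7 = -8/7 + (⅐)*(-1150) = -8/7 - 1150/7 = -1158/7 ≈ -165.43)
l = 15
l*V = 15*(-1158/7) = -17370/7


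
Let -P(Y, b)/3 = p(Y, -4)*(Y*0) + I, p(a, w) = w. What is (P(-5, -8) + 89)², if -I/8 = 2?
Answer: 18769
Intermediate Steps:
I = -16 (I = -8*2 = -16)
P(Y, b) = 48 (P(Y, b) = -3*(-4*Y*0 - 16) = -3*(-4*0 - 16) = -3*(0 - 16) = -3*(-16) = 48)
(P(-5, -8) + 89)² = (48 + 89)² = 137² = 18769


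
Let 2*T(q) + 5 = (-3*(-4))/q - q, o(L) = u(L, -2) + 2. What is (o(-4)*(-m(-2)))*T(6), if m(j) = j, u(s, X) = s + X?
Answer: 36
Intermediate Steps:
u(s, X) = X + s
o(L) = L (o(L) = (-2 + L) + 2 = L)
T(q) = -5/2 + 6/q - q/2 (T(q) = -5/2 + ((-3*(-4))/q - q)/2 = -5/2 + (12/q - q)/2 = -5/2 + (-q + 12/q)/2 = -5/2 + (6/q - q/2) = -5/2 + 6/q - q/2)
(o(-4)*(-m(-2)))*T(6) = (-(-4)*(-2))*((½)*(12 - 1*6*(5 + 6))/6) = (-4*2)*((½)*(⅙)*(12 - 1*6*11)) = -4*(12 - 66)/6 = -4*(-54)/6 = -8*(-9/2) = 36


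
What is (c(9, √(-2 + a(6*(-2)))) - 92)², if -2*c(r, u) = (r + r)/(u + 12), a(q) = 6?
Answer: 1682209/196 ≈ 8582.7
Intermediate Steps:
c(r, u) = -r/(12 + u) (c(r, u) = -(r + r)/(2*(u + 12)) = -2*r/(2*(12 + u)) = -r/(12 + u))
(c(9, √(-2 + a(6*(-2)))) - 92)² = (-1*9/(12 + √(-2 + 6)) - 92)² = (-1*9/(12 + √4) - 92)² = (-1*9/(12 + 2) - 92)² = (-1*9/14 - 92)² = (-1*9*1/14 - 92)² = (-9/14 - 92)² = (-1297/14)² = 1682209/196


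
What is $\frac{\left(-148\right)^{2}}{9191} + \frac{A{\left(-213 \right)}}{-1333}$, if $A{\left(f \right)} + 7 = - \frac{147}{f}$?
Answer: $\frac{2077177840}{869863813} \approx 2.3879$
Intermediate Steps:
$A{\left(f \right)} = -7 - \frac{147}{f}$
$\frac{\left(-148\right)^{2}}{9191} + \frac{A{\left(-213 \right)}}{-1333} = \frac{\left(-148\right)^{2}}{9191} + \frac{-7 - \frac{147}{-213}}{-1333} = 21904 \cdot \frac{1}{9191} + \left(-7 - - \frac{49}{71}\right) \left(- \frac{1}{1333}\right) = \frac{21904}{9191} + \left(-7 + \frac{49}{71}\right) \left(- \frac{1}{1333}\right) = \frac{21904}{9191} - - \frac{448}{94643} = \frac{21904}{9191} + \frac{448}{94643} = \frac{2077177840}{869863813}$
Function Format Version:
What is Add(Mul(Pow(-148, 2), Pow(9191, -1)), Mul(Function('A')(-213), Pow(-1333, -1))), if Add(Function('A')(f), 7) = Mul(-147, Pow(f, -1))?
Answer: Rational(2077177840, 869863813) ≈ 2.3879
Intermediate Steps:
Function('A')(f) = Add(-7, Mul(-147, Pow(f, -1)))
Add(Mul(Pow(-148, 2), Pow(9191, -1)), Mul(Function('A')(-213), Pow(-1333, -1))) = Add(Mul(Pow(-148, 2), Pow(9191, -1)), Mul(Add(-7, Mul(-147, Pow(-213, -1))), Pow(-1333, -1))) = Add(Mul(21904, Rational(1, 9191)), Mul(Add(-7, Mul(-147, Rational(-1, 213))), Rational(-1, 1333))) = Add(Rational(21904, 9191), Mul(Add(-7, Rational(49, 71)), Rational(-1, 1333))) = Add(Rational(21904, 9191), Mul(Rational(-448, 71), Rational(-1, 1333))) = Add(Rational(21904, 9191), Rational(448, 94643)) = Rational(2077177840, 869863813)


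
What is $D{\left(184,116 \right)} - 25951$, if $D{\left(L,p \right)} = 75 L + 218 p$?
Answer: $13137$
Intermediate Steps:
$D{\left(184,116 \right)} - 25951 = \left(75 \cdot 184 + 218 \cdot 116\right) - 25951 = \left(13800 + 25288\right) - 25951 = 39088 - 25951 = 13137$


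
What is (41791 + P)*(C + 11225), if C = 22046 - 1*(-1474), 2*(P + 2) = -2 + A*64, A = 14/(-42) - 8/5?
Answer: 4349323508/3 ≈ 1.4498e+9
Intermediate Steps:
A = -29/15 (A = 14*(-1/42) - 8*⅕ = -⅓ - 8/5 = -29/15 ≈ -1.9333)
P = -973/15 (P = -2 + (-2 - 29/15*64)/2 = -2 + (-2 - 1856/15)/2 = -2 + (½)*(-1886/15) = -2 - 943/15 = -973/15 ≈ -64.867)
C = 23520 (C = 22046 + 1474 = 23520)
(41791 + P)*(C + 11225) = (41791 - 973/15)*(23520 + 11225) = (625892/15)*34745 = 4349323508/3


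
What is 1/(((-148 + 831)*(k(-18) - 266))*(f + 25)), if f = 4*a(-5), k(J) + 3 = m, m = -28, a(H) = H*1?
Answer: -1/1014255 ≈ -9.8595e-7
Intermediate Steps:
a(H) = H
k(J) = -31 (k(J) = -3 - 28 = -31)
f = -20 (f = 4*(-5) = -20)
1/(((-148 + 831)*(k(-18) - 266))*(f + 25)) = 1/(((-148 + 831)*(-31 - 266))*(-20 + 25)) = 1/((683*(-297))*5) = 1/(-202851*5) = 1/(-1014255) = -1/1014255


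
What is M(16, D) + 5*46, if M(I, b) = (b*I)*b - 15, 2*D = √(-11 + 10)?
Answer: 211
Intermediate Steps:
D = I/2 (D = √(-11 + 10)/2 = √(-1)/2 = I/2 ≈ 0.5*I)
M(I, b) = -15 + I*b² (M(I, b) = (I*b)*b - 15 = I*b² - 15 = -15 + I*b²)
M(16, D) + 5*46 = (-15 + 16*(I/2)²) + 5*46 = (-15 + 16*(-¼)) + 230 = (-15 - 4) + 230 = -19 + 230 = 211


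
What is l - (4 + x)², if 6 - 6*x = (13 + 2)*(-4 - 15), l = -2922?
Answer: -22713/4 ≈ -5678.3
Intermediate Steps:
x = 97/2 (x = 1 - (13 + 2)*(-4 - 15)/6 = 1 - 5*(-19)/2 = 1 - ⅙*(-285) = 1 + 95/2 = 97/2 ≈ 48.500)
l - (4 + x)² = -2922 - (4 + 97/2)² = -2922 - (105/2)² = -2922 - 1*11025/4 = -2922 - 11025/4 = -22713/4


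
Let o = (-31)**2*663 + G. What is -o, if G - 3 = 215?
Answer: -637361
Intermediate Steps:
G = 218 (G = 3 + 215 = 218)
o = 637361 (o = (-31)**2*663 + 218 = 961*663 + 218 = 637143 + 218 = 637361)
-o = -1*637361 = -637361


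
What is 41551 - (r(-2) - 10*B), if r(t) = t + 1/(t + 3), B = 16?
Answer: 41712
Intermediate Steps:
r(t) = t + 1/(3 + t)
41551 - (r(-2) - 10*B) = 41551 - ((1 + (-2)² + 3*(-2))/(3 - 2) - 10*16) = 41551 - ((1 + 4 - 6)/1 - 160) = 41551 - (1*(-1) - 160) = 41551 - (-1 - 160) = 41551 - 1*(-161) = 41551 + 161 = 41712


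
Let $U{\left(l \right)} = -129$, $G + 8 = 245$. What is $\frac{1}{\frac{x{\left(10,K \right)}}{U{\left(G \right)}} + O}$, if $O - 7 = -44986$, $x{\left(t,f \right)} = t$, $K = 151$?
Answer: $- \frac{129}{5802301} \approx -2.2233 \cdot 10^{-5}$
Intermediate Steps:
$G = 237$ ($G = -8 + 245 = 237$)
$O = -44979$ ($O = 7 - 44986 = -44979$)
$\frac{1}{\frac{x{\left(10,K \right)}}{U{\left(G \right)}} + O} = \frac{1}{\frac{10}{-129} - 44979} = \frac{1}{10 \left(- \frac{1}{129}\right) - 44979} = \frac{1}{- \frac{10}{129} - 44979} = \frac{1}{- \frac{5802301}{129}} = - \frac{129}{5802301}$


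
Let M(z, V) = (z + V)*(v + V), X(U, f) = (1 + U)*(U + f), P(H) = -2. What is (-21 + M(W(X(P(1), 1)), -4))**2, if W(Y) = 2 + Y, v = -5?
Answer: 144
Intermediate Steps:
M(z, V) = (-5 + V)*(V + z) (M(z, V) = (z + V)*(-5 + V) = (V + z)*(-5 + V) = (-5 + V)*(V + z))
(-21 + M(W(X(P(1), 1)), -4))**2 = (-21 + ((-4)**2 - 5*(-4) - 5*(2 + (-2 + 1 + (-2)**2 - 2*1)) - 4*(2 + (-2 + 1 + (-2)**2 - 2*1))))**2 = (-21 + (16 + 20 - 5*(2 + (-2 + 1 + 4 - 2)) - 4*(2 + (-2 + 1 + 4 - 2))))**2 = (-21 + (16 + 20 - 5*(2 + 1) - 4*(2 + 1)))**2 = (-21 + (16 + 20 - 5*3 - 4*3))**2 = (-21 + (16 + 20 - 15 - 12))**2 = (-21 + 9)**2 = (-12)**2 = 144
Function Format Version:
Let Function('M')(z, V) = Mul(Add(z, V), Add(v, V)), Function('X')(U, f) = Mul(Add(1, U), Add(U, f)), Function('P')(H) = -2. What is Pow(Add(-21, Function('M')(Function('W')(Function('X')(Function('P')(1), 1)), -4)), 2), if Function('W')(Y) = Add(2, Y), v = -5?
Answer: 144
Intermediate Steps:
Function('M')(z, V) = Mul(Add(-5, V), Add(V, z)) (Function('M')(z, V) = Mul(Add(z, V), Add(-5, V)) = Mul(Add(V, z), Add(-5, V)) = Mul(Add(-5, V), Add(V, z)))
Pow(Add(-21, Function('M')(Function('W')(Function('X')(Function('P')(1), 1)), -4)), 2) = Pow(Add(-21, Add(Pow(-4, 2), Mul(-5, -4), Mul(-5, Add(2, Add(-2, 1, Pow(-2, 2), Mul(-2, 1)))), Mul(-4, Add(2, Add(-2, 1, Pow(-2, 2), Mul(-2, 1)))))), 2) = Pow(Add(-21, Add(16, 20, Mul(-5, Add(2, Add(-2, 1, 4, -2))), Mul(-4, Add(2, Add(-2, 1, 4, -2))))), 2) = Pow(Add(-21, Add(16, 20, Mul(-5, Add(2, 1)), Mul(-4, Add(2, 1)))), 2) = Pow(Add(-21, Add(16, 20, Mul(-5, 3), Mul(-4, 3))), 2) = Pow(Add(-21, Add(16, 20, -15, -12)), 2) = Pow(Add(-21, 9), 2) = Pow(-12, 2) = 144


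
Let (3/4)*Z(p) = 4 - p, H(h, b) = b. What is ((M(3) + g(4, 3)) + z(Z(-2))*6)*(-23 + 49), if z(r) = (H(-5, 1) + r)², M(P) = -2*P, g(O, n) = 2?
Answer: 12532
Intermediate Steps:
Z(p) = 16/3 - 4*p/3 (Z(p) = 4*(4 - p)/3 = 16/3 - 4*p/3)
z(r) = (1 + r)²
((M(3) + g(4, 3)) + z(Z(-2))*6)*(-23 + 49) = ((-2*3 + 2) + (1 + (16/3 - 4/3*(-2)))²*6)*(-23 + 49) = ((-6 + 2) + (1 + (16/3 + 8/3))²*6)*26 = (-4 + (1 + 8)²*6)*26 = (-4 + 9²*6)*26 = (-4 + 81*6)*26 = (-4 + 486)*26 = 482*26 = 12532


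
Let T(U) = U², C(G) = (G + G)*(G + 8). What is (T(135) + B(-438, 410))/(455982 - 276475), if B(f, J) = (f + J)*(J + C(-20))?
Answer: -6695/179507 ≈ -0.037297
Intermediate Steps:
C(G) = 2*G*(8 + G) (C(G) = (2*G)*(8 + G) = 2*G*(8 + G))
B(f, J) = (480 + J)*(J + f) (B(f, J) = (f + J)*(J + 2*(-20)*(8 - 20)) = (J + f)*(J + 2*(-20)*(-12)) = (J + f)*(J + 480) = (J + f)*(480 + J) = (480 + J)*(J + f))
(T(135) + B(-438, 410))/(455982 - 276475) = (135² + (410² + 480*410 + 480*(-438) + 410*(-438)))/(455982 - 276475) = (18225 + (168100 + 196800 - 210240 - 179580))/179507 = (18225 - 24920)*(1/179507) = -6695*1/179507 = -6695/179507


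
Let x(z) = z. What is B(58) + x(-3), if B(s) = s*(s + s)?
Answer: 6725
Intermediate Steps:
B(s) = 2*s² (B(s) = s*(2*s) = 2*s²)
B(58) + x(-3) = 2*58² - 3 = 2*3364 - 3 = 6728 - 3 = 6725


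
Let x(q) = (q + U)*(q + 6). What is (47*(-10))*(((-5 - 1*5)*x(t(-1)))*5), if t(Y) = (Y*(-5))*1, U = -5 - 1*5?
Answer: -1292500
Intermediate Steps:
U = -10 (U = -5 - 5 = -10)
t(Y) = -5*Y (t(Y) = -5*Y*1 = -5*Y)
x(q) = (-10 + q)*(6 + q) (x(q) = (q - 10)*(q + 6) = (-10 + q)*(6 + q))
(47*(-10))*(((-5 - 1*5)*x(t(-1)))*5) = (47*(-10))*(((-5 - 1*5)*(-60 + (-5*(-1))² - (-20)*(-1)))*5) = -470*(-5 - 5)*(-60 + 5² - 4*5)*5 = -470*(-10*(-60 + 25 - 20))*5 = -470*(-10*(-55))*5 = -258500*5 = -470*2750 = -1292500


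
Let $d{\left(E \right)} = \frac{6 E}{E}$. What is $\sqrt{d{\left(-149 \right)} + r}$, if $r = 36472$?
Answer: $\sqrt{36478} \approx 190.99$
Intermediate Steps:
$d{\left(E \right)} = 6$
$\sqrt{d{\left(-149 \right)} + r} = \sqrt{6 + 36472} = \sqrt{36478}$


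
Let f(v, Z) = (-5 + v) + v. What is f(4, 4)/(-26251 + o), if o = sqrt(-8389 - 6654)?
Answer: -78753/689130044 - 21*I*sqrt(307)/689130044 ≈ -0.00011428 - 5.3393e-7*I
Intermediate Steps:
f(v, Z) = -5 + 2*v
o = 7*I*sqrt(307) (o = sqrt(-15043) = 7*I*sqrt(307) ≈ 122.65*I)
f(4, 4)/(-26251 + o) = (-5 + 2*4)/(-26251 + 7*I*sqrt(307)) = (-5 + 8)/(-26251 + 7*I*sqrt(307)) = 3/(-26251 + 7*I*sqrt(307))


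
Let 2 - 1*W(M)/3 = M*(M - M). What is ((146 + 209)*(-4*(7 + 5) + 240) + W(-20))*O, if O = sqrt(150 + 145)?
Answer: 68166*sqrt(295) ≈ 1.1708e+6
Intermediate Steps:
O = sqrt(295) ≈ 17.176
W(M) = 6 (W(M) = 6 - 3*M*(M - M) = 6 - 3*M*0 = 6 - 3*0 = 6 + 0 = 6)
((146 + 209)*(-4*(7 + 5) + 240) + W(-20))*O = ((146 + 209)*(-4*(7 + 5) + 240) + 6)*sqrt(295) = (355*(-4*12 + 240) + 6)*sqrt(295) = (355*(-48 + 240) + 6)*sqrt(295) = (355*192 + 6)*sqrt(295) = (68160 + 6)*sqrt(295) = 68166*sqrt(295)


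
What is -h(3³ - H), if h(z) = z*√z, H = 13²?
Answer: 142*I*√142 ≈ 1692.1*I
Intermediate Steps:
H = 169
h(z) = z^(3/2)
-h(3³ - H) = -(3³ - 1*169)^(3/2) = -(27 - 169)^(3/2) = -(-142)^(3/2) = -(-142)*I*√142 = 142*I*√142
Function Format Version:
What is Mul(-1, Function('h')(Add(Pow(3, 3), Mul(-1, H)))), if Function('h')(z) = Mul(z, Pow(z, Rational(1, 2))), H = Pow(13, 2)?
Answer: Mul(142, I, Pow(142, Rational(1, 2))) ≈ Mul(1692.1, I)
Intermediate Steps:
H = 169
Function('h')(z) = Pow(z, Rational(3, 2))
Mul(-1, Function('h')(Add(Pow(3, 3), Mul(-1, H)))) = Mul(-1, Pow(Add(Pow(3, 3), Mul(-1, 169)), Rational(3, 2))) = Mul(-1, Pow(Add(27, -169), Rational(3, 2))) = Mul(-1, Pow(-142, Rational(3, 2))) = Mul(-1, Mul(-142, I, Pow(142, Rational(1, 2)))) = Mul(142, I, Pow(142, Rational(1, 2)))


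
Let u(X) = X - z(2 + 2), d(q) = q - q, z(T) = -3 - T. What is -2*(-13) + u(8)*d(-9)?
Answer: 26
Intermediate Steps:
d(q) = 0
u(X) = 7 + X (u(X) = X - (-3 - (2 + 2)) = X - (-3 - 1*4) = X - (-3 - 4) = X - 1*(-7) = X + 7 = 7 + X)
-2*(-13) + u(8)*d(-9) = -2*(-13) + (7 + 8)*0 = 26 + 15*0 = 26 + 0 = 26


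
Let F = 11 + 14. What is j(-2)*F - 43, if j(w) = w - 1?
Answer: -118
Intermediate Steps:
j(w) = -1 + w
F = 25
j(-2)*F - 43 = (-1 - 2)*25 - 43 = -3*25 - 43 = -75 - 43 = -118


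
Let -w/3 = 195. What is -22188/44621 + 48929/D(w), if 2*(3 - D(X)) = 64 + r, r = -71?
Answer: 4366233374/580073 ≈ 7527.0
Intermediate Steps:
w = -585 (w = -3*195 = -585)
D(X) = 13/2 (D(X) = 3 - (64 - 71)/2 = 3 - ½*(-7) = 3 + 7/2 = 13/2)
-22188/44621 + 48929/D(w) = -22188/44621 + 48929/(13/2) = -22188*1/44621 + 48929*(2/13) = -22188/44621 + 97858/13 = 4366233374/580073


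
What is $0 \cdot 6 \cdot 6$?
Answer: $0$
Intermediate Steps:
$0 \cdot 6 \cdot 6 = 0 \cdot 6 = 0$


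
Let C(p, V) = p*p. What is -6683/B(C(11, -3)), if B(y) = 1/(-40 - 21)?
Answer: 407663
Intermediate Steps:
C(p, V) = p**2
B(y) = -1/61 (B(y) = 1/(-61) = -1/61)
-6683/B(C(11, -3)) = -6683/(-1/61) = -6683*(-61) = 407663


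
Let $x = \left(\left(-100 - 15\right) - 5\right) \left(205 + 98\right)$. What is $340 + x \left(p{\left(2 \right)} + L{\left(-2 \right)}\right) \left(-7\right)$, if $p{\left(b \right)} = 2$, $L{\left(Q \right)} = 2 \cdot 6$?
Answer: $3563620$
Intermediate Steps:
$L{\left(Q \right)} = 12$
$x = -36360$ ($x = \left(\left(-100 - 15\right) - 5\right) 303 = \left(-115 - 5\right) 303 = \left(-120\right) 303 = -36360$)
$340 + x \left(p{\left(2 \right)} + L{\left(-2 \right)}\right) \left(-7\right) = 340 - 36360 \left(2 + 12\right) \left(-7\right) = 340 - 36360 \cdot 14 \left(-7\right) = 340 - -3563280 = 340 + 3563280 = 3563620$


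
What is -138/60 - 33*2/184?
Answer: -1223/460 ≈ -2.6587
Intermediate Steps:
-138/60 - 33*2/184 = -138*1/60 - 66*1/184 = -23/10 - 33/92 = -1223/460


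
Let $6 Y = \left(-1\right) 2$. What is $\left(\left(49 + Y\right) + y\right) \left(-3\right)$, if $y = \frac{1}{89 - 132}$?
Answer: $- \frac{6275}{43} \approx -145.93$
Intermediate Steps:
$Y = - \frac{1}{3}$ ($Y = \frac{\left(-1\right) 2}{6} = \frac{1}{6} \left(-2\right) = - \frac{1}{3} \approx -0.33333$)
$y = - \frac{1}{43}$ ($y = \frac{1}{-43} = - \frac{1}{43} \approx -0.023256$)
$\left(\left(49 + Y\right) + y\right) \left(-3\right) = \left(\left(49 - \frac{1}{3}\right) - \frac{1}{43}\right) \left(-3\right) = \left(\frac{146}{3} - \frac{1}{43}\right) \left(-3\right) = \frac{6275}{129} \left(-3\right) = - \frac{6275}{43}$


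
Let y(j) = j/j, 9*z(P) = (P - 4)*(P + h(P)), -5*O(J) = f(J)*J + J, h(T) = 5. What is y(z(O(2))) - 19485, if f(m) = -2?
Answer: -19484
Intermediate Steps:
O(J) = J/5 (O(J) = -(-2*J + J)/5 = -(-1)*J/5 = J/5)
z(P) = (-4 + P)*(5 + P)/9 (z(P) = ((P - 4)*(P + 5))/9 = ((-4 + P)*(5 + P))/9 = (-4 + P)*(5 + P)/9)
y(j) = 1
y(z(O(2))) - 19485 = 1 - 19485 = -19484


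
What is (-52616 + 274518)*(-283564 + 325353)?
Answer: 9273062678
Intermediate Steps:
(-52616 + 274518)*(-283564 + 325353) = 221902*41789 = 9273062678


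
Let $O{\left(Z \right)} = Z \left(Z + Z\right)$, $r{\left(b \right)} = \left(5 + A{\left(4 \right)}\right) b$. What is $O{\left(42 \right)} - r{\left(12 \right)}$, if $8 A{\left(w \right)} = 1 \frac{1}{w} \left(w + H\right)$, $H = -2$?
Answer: $\frac{13869}{4} \approx 3467.3$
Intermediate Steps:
$A{\left(w \right)} = \frac{-2 + w}{8 w}$ ($A{\left(w \right)} = \frac{1 \frac{1}{w} \left(w - 2\right)}{8} = \frac{\frac{1}{w} \left(-2 + w\right)}{8} = \frac{-2 + w}{8 w}$)
$r{\left(b \right)} = \frac{81 b}{16}$ ($r{\left(b \right)} = \left(5 + \frac{-2 + 4}{8 \cdot 4}\right) b = \left(5 + \frac{1}{8} \cdot \frac{1}{4} \cdot 2\right) b = \left(5 + \frac{1}{16}\right) b = \frac{81 b}{16}$)
$O{\left(Z \right)} = 2 Z^{2}$ ($O{\left(Z \right)} = Z 2 Z = 2 Z^{2}$)
$O{\left(42 \right)} - r{\left(12 \right)} = 2 \cdot 42^{2} - \frac{81}{16} \cdot 12 = 2 \cdot 1764 - \frac{243}{4} = 3528 - \frac{243}{4} = \frac{13869}{4}$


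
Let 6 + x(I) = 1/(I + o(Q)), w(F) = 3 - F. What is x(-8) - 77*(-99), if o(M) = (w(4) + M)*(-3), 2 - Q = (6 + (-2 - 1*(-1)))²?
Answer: 487489/64 ≈ 7617.0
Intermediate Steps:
Q = -23 (Q = 2 - (6 + (-2 - 1*(-1)))² = 2 - (6 + (-2 + 1))² = 2 - (6 - 1)² = 2 - 1*5² = 2 - 1*25 = 2 - 25 = -23)
o(M) = 3 - 3*M (o(M) = ((3 - 1*4) + M)*(-3) = ((3 - 4) + M)*(-3) = (-1 + M)*(-3) = 3 - 3*M)
x(I) = -6 + 1/(72 + I) (x(I) = -6 + 1/(I + (3 - 3*(-23))) = -6 + 1/(I + (3 + 69)) = -6 + 1/(I + 72) = -6 + 1/(72 + I))
x(-8) - 77*(-99) = (-431 - 6*(-8))/(72 - 8) - 77*(-99) = (-431 + 48)/64 + 7623 = (1/64)*(-383) + 7623 = -383/64 + 7623 = 487489/64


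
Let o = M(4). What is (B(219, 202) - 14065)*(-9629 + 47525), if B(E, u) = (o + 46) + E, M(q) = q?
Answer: -522813216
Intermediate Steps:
o = 4
B(E, u) = 50 + E (B(E, u) = (4 + 46) + E = 50 + E)
(B(219, 202) - 14065)*(-9629 + 47525) = ((50 + 219) - 14065)*(-9629 + 47525) = (269 - 14065)*37896 = -13796*37896 = -522813216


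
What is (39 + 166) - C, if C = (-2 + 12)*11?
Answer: 95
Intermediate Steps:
C = 110 (C = 10*11 = 110)
(39 + 166) - C = (39 + 166) - 1*110 = 205 - 110 = 95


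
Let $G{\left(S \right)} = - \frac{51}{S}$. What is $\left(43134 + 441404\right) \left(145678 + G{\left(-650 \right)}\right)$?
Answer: $\frac{22940633554019}{325} \approx 7.0587 \cdot 10^{10}$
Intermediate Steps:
$\left(43134 + 441404\right) \left(145678 + G{\left(-650 \right)}\right) = \left(43134 + 441404\right) \left(145678 - \frac{51}{-650}\right) = 484538 \left(145678 - - \frac{51}{650}\right) = 484538 \left(145678 + \frac{51}{650}\right) = 484538 \cdot \frac{94690751}{650} = \frac{22940633554019}{325}$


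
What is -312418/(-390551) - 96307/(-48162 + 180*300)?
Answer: -5112699839/325719534 ≈ -15.697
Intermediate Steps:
-312418/(-390551) - 96307/(-48162 + 180*300) = -312418*(-1/390551) - 96307/(-48162 + 54000) = 312418/390551 - 96307/5838 = -5112699839/325719534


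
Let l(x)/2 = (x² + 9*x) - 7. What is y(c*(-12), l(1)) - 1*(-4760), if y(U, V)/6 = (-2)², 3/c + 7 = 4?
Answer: 4784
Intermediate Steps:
c = -1 (c = 3/(-7 + 4) = 3/(-3) = 3*(-⅓) = -1)
l(x) = -14 + 2*x² + 18*x (l(x) = 2*((x² + 9*x) - 7) = 2*(-7 + x² + 9*x) = -14 + 2*x² + 18*x)
y(U, V) = 24 (y(U, V) = 6*(-2)² = 6*4 = 24)
y(c*(-12), l(1)) - 1*(-4760) = 24 - 1*(-4760) = 24 + 4760 = 4784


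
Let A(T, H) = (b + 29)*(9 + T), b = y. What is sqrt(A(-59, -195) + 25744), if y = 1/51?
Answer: 4*sqrt(3949134)/51 ≈ 155.86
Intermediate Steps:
y = 1/51 ≈ 0.019608
b = 1/51 ≈ 0.019608
A(T, H) = 4440/17 + 1480*T/51 (A(T, H) = (1/51 + 29)*(9 + T) = 1480*(9 + T)/51 = 4440/17 + 1480*T/51)
sqrt(A(-59, -195) + 25744) = sqrt((4440/17 + (1480/51)*(-59)) + 25744) = sqrt((4440/17 - 87320/51) + 25744) = sqrt(-74000/51 + 25744) = sqrt(1238944/51) = 4*sqrt(3949134)/51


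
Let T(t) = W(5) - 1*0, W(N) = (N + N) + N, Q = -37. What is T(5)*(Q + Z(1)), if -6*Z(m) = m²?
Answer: -1115/2 ≈ -557.50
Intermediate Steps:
W(N) = 3*N (W(N) = 2*N + N = 3*N)
Z(m) = -m²/6
T(t) = 15 (T(t) = 3*5 - 1*0 = 15 + 0 = 15)
T(5)*(Q + Z(1)) = 15*(-37 - ⅙*1²) = 15*(-37 - ⅙*1) = 15*(-37 - ⅙) = 15*(-223/6) = -1115/2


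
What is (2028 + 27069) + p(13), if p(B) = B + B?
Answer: 29123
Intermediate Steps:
p(B) = 2*B
(2028 + 27069) + p(13) = (2028 + 27069) + 2*13 = 29097 + 26 = 29123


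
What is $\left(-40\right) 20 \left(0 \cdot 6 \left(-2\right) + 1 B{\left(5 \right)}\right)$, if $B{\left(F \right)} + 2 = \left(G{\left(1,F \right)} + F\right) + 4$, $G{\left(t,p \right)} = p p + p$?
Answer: $-29600$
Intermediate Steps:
$G{\left(t,p \right)} = p + p^{2}$ ($G{\left(t,p \right)} = p^{2} + p = p + p^{2}$)
$B{\left(F \right)} = 2 + F + F \left(1 + F\right)$ ($B{\left(F \right)} = -2 + \left(\left(F \left(1 + F\right) + F\right) + 4\right) = -2 + \left(\left(F + F \left(1 + F\right)\right) + 4\right) = -2 + \left(4 + F + F \left(1 + F\right)\right) = 2 + F + F \left(1 + F\right)$)
$\left(-40\right) 20 \left(0 \cdot 6 \left(-2\right) + 1 B{\left(5 \right)}\right) = \left(-40\right) 20 \left(0 \cdot 6 \left(-2\right) + 1 \left(2 + 5 + 5 \left(1 + 5\right)\right)\right) = - 800 \left(0 \left(-2\right) + 1 \left(2 + 5 + 5 \cdot 6\right)\right) = - 800 \left(0 + 1 \left(2 + 5 + 30\right)\right) = - 800 \left(0 + 1 \cdot 37\right) = - 800 \left(0 + 37\right) = \left(-800\right) 37 = -29600$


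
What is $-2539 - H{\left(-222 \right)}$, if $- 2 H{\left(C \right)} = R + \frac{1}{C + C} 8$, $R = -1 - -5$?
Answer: $- \frac{281608}{111} \approx -2537.0$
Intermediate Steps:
$R = 4$ ($R = -1 + 5 = 4$)
$H{\left(C \right)} = -2 - \frac{2}{C}$ ($H{\left(C \right)} = - \frac{4 + \frac{1}{C + C} 8}{2} = - \frac{4 + \frac{1}{2 C} 8}{2} = - \frac{4 + \frac{4}{C}}{2} = -2 - \frac{2}{C}$)
$-2539 - H{\left(-222 \right)} = -2539 - \left(-2 - \frac{2}{-222}\right) = -2539 - \left(-2 - - \frac{1}{111}\right) = -2539 - \left(-2 + \frac{1}{111}\right) = -2539 - - \frac{221}{111} = -2539 + \frac{221}{111} = - \frac{281608}{111}$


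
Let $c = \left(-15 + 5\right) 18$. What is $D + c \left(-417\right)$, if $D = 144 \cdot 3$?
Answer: $75492$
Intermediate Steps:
$D = 432$
$c = -180$ ($c = \left(-10\right) 18 = -180$)
$D + c \left(-417\right) = 432 - -75060 = 432 + 75060 = 75492$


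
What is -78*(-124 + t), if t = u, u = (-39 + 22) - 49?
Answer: 14820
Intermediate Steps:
u = -66 (u = -17 - 49 = -66)
t = -66
-78*(-124 + t) = -78*(-124 - 66) = -78*(-190) = 14820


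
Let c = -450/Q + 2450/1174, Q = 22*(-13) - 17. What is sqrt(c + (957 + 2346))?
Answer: 8*sqrt(181600468238)/59287 ≈ 57.503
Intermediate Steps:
Q = -303 (Q = -286 - 17 = -303)
c = 211775/59287 (c = -450/(-303) + 2450/1174 = -450*(-1/303) + 2450*(1/1174) = 150/101 + 1225/587 = 211775/59287 ≈ 3.5720)
sqrt(c + (957 + 2346)) = sqrt(211775/59287 + (957 + 2346)) = sqrt(211775/59287 + 3303) = sqrt(196036736/59287) = 8*sqrt(181600468238)/59287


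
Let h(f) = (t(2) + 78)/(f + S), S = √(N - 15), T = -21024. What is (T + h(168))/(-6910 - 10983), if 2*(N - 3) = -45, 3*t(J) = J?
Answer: 1188186976/1011258681 + 236*I*√138/3033776043 ≈ 1.175 + 9.1384e-7*I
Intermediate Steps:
t(J) = J/3
N = -39/2 (N = 3 + (½)*(-45) = 3 - 45/2 = -39/2 ≈ -19.500)
S = I*√138/2 (S = √(-39/2 - 15) = √(-69/2) = I*√138/2 ≈ 5.8737*I)
h(f) = 236/(3*(f + I*√138/2)) (h(f) = ((⅓)*2 + 78)/(f + I*√138/2) = (⅔ + 78)/(f + I*√138/2) = 236/(3*(f + I*√138/2)))
(T + h(168))/(-6910 - 10983) = (-21024 + 472/(3*(2*168 + I*√138)))/(-6910 - 10983) = (-21024 + 472/(3*(336 + I*√138)))/(-17893) = (-21024 + 472/(3*(336 + I*√138)))*(-1/17893) = 21024/17893 - 472/(53679*(336 + I*√138))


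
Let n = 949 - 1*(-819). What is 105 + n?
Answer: 1873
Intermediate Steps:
n = 1768 (n = 949 + 819 = 1768)
105 + n = 105 + 1768 = 1873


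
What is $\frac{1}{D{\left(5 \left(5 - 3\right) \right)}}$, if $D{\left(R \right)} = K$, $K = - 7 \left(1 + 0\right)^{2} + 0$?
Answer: $- \frac{1}{7} \approx -0.14286$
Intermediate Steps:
$K = -7$ ($K = - 7 \cdot 1^{2} + 0 = \left(-7\right) 1 + 0 = -7 + 0 = -7$)
$D{\left(R \right)} = -7$
$\frac{1}{D{\left(5 \left(5 - 3\right) \right)}} = \frac{1}{-7} = - \frac{1}{7}$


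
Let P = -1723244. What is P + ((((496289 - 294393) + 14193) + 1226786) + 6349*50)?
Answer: 37081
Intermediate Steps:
P + ((((496289 - 294393) + 14193) + 1226786) + 6349*50) = -1723244 + ((((496289 - 294393) + 14193) + 1226786) + 6349*50) = -1723244 + (((201896 + 14193) + 1226786) + 317450) = -1723244 + ((216089 + 1226786) + 317450) = -1723244 + (1442875 + 317450) = -1723244 + 1760325 = 37081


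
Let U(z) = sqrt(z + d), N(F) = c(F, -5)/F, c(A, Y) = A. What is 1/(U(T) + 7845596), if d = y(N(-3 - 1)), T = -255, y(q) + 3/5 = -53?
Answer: 39227980/307766882977623 - I*sqrt(7715)/307766882977623 ≈ 1.2746e-7 - 2.8539e-13*I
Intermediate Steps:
N(F) = 1 (N(F) = F/F = 1)
y(q) = -268/5 (y(q) = -3/5 - 53 = -268/5)
d = -268/5 ≈ -53.600
U(z) = sqrt(-268/5 + z) (U(z) = sqrt(z - 268/5) = sqrt(-268/5 + z))
1/(U(T) + 7845596) = 1/(sqrt(-1340 + 25*(-255))/5 + 7845596) = 1/(sqrt(-1340 - 6375)/5 + 7845596) = 1/(sqrt(-7715)/5 + 7845596) = 1/((I*sqrt(7715))/5 + 7845596) = 1/(I*sqrt(7715)/5 + 7845596) = 1/(7845596 + I*sqrt(7715)/5)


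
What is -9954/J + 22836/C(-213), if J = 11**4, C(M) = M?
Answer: -112154026/1039511 ≈ -107.89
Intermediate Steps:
J = 14641
-9954/J + 22836/C(-213) = -9954/14641 + 22836/(-213) = -9954*1/14641 + 22836*(-1/213) = -9954/14641 - 7612/71 = -112154026/1039511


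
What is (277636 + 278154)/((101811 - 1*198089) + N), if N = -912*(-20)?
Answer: -277895/39019 ≈ -7.1220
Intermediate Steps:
N = 18240
(277636 + 278154)/((101811 - 1*198089) + N) = (277636 + 278154)/((101811 - 1*198089) + 18240) = 555790/((101811 - 198089) + 18240) = 555790/(-96278 + 18240) = 555790/(-78038) = 555790*(-1/78038) = -277895/39019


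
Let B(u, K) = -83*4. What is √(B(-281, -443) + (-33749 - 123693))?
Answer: I*√157774 ≈ 397.21*I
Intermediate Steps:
B(u, K) = -332
√(B(-281, -443) + (-33749 - 123693)) = √(-332 + (-33749 - 123693)) = √(-332 - 157442) = √(-157774) = I*√157774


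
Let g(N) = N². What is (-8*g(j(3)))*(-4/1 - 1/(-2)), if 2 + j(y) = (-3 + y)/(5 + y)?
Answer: 112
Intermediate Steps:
j(y) = -2 + (-3 + y)/(5 + y)
(-8*g(j(3)))*(-4/1 - 1/(-2)) = (-8*(-13 - 1*3)²/(5 + 3)²)*(-4/1 - 1/(-2)) = (-8*(-13 - 3)²/64)*(-4*1 - 1*(-½)) = (-8*((⅛)*(-16))²)*(-4 + ½) = -8*(-2)²*(-7/2) = -8*4*(-7/2) = -32*(-7/2) = 112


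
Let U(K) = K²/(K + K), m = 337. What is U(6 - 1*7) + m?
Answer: 673/2 ≈ 336.50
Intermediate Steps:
U(K) = K/2 (U(K) = K²/((2*K)) = (1/(2*K))*K² = K/2)
U(6 - 1*7) + m = (6 - 1*7)/2 + 337 = (6 - 7)/2 + 337 = (½)*(-1) + 337 = -½ + 337 = 673/2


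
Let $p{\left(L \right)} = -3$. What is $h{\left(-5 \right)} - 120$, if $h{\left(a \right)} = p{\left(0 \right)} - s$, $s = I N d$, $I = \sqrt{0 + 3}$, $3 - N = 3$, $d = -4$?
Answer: $-123$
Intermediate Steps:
$N = 0$ ($N = 3 - 3 = 0$)
$I = \sqrt{3} \approx 1.732$
$s = 0$ ($s = \sqrt{3} \cdot 0 \left(-4\right) = 0 \left(-4\right) = 0$)
$h{\left(a \right)} = -3$ ($h{\left(a \right)} = -3 - 0 = -3 + 0 = -3$)
$h{\left(-5 \right)} - 120 = -3 - 120 = -123$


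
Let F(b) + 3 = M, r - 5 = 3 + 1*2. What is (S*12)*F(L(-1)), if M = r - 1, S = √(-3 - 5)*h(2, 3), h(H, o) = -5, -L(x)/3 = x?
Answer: -720*I*√2 ≈ -1018.2*I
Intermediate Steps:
L(x) = -3*x
S = -10*I*√2 (S = √(-3 - 5)*(-5) = √(-8)*(-5) = (2*I*√2)*(-5) = -10*I*√2 ≈ -14.142*I)
r = 10 (r = 5 + (3 + 1*2) = 5 + (3 + 2) = 5 + 5 = 10)
M = 9 (M = 10 - 1 = 9)
F(b) = 6 (F(b) = -3 + 9 = 6)
(S*12)*F(L(-1)) = (-10*I*√2*12)*6 = -120*I*√2*6 = -720*I*√2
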